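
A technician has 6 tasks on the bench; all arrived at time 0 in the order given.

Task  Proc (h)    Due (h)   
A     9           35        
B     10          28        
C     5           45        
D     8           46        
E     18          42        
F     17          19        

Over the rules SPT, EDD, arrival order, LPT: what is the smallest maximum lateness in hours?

21

SPT (increasing processing time): C D A B F E.
C: 0→5, due 45, lateness -40
D: 5→13, due 46, lateness -33
A: 13→22, due 35, lateness -13
B: 22→32, due 28, lateness 4
F: 32→49, due 19, lateness 30
E: 49→67, due 42, lateness 25
Maximum = 30.
EDD (increasing due date): F B A E C D.
F: 0→17, due 19, lateness -2
B: 17→27, due 28, lateness -1
A: 27→36, due 35, lateness 1
E: 36→54, due 42, lateness 12
C: 54→59, due 45, lateness 14
D: 59→67, due 46, lateness 21
Maximum = 21.
FIFO (arrival order): A B C D E F.
A: 0→9, due 35, lateness -26
B: 9→19, due 28, lateness -9
C: 19→24, due 45, lateness -21
D: 24→32, due 46, lateness -14
E: 32→50, due 42, lateness 8
F: 50→67, due 19, lateness 48
Maximum = 48.
LPT (decreasing processing time): E F B A D C.
E: 0→18, due 42, lateness -24
F: 18→35, due 19, lateness 16
B: 35→45, due 28, lateness 17
A: 45→54, due 35, lateness 19
D: 54→62, due 46, lateness 16
C: 62→67, due 45, lateness 22
Maximum = 22.
SPT 30, EDD 21, FIFO 48, LPT 22 → minimum 21.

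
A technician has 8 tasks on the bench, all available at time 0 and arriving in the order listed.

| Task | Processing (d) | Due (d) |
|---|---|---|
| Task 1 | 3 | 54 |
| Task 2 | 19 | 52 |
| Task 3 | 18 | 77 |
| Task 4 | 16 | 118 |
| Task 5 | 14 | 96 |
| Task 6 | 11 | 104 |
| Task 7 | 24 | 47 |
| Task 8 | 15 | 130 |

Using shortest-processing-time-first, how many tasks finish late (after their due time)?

SPT (increasing processing time): Task 1 Task 6 Task 5 Task 8 Task 4 Task 3 Task 2 Task 7.
Task 1: 0→3, due 54, tardiness 0
Task 6: 3→14, due 104, tardiness 0
Task 5: 14→28, due 96, tardiness 0
Task 8: 28→43, due 130, tardiness 0
Task 4: 43→59, due 118, tardiness 0
Task 3: 59→77, due 77, tardiness 0
Task 2: 77→96, due 52, tardiness 44
Task 7: 96→120, due 47, tardiness 73
Late tasks: 2.

2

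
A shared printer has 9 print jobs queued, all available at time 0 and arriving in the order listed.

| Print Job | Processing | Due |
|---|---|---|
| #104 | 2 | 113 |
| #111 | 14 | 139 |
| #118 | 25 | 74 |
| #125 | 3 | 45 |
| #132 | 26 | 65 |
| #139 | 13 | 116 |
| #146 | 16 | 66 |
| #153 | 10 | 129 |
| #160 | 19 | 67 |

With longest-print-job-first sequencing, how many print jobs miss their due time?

LPT (decreasing processing time): #132 #118 #160 #146 #111 #139 #153 #125 #104.
#132: 0→26, due 65, tardiness 0
#118: 26→51, due 74, tardiness 0
#160: 51→70, due 67, tardiness 3
#146: 70→86, due 66, tardiness 20
#111: 86→100, due 139, tardiness 0
#139: 100→113, due 116, tardiness 0
#153: 113→123, due 129, tardiness 0
#125: 123→126, due 45, tardiness 81
#104: 126→128, due 113, tardiness 15
Late print jobs: 4.

4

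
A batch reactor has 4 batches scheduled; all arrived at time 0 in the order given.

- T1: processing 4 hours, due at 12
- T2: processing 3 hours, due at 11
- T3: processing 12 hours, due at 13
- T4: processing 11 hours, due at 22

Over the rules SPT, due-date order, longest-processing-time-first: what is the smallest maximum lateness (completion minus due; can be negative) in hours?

SPT (increasing processing time): T2 T1 T4 T3.
T2: 0→3, due 11, lateness -8
T1: 3→7, due 12, lateness -5
T4: 7→18, due 22, lateness -4
T3: 18→30, due 13, lateness 17
Maximum = 17.
EDD (increasing due date): T2 T1 T3 T4.
T2: 0→3, due 11, lateness -8
T1: 3→7, due 12, lateness -5
T3: 7→19, due 13, lateness 6
T4: 19→30, due 22, lateness 8
Maximum = 8.
LPT (decreasing processing time): T3 T4 T1 T2.
T3: 0→12, due 13, lateness -1
T4: 12→23, due 22, lateness 1
T1: 23→27, due 12, lateness 15
T2: 27→30, due 11, lateness 19
Maximum = 19.
SPT 17, EDD 8, LPT 19 → minimum 8.

8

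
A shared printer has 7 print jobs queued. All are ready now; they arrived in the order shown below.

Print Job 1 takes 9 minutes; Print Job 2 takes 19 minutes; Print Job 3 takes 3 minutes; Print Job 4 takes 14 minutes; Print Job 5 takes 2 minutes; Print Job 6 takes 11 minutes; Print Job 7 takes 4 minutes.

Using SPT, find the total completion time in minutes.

168

SPT (increasing processing time): Print Job 5 Print Job 3 Print Job 7 Print Job 1 Print Job 6 Print Job 4 Print Job 2.
Print Job 5: 0→2
Print Job 3: 2→5
Print Job 7: 5→9
Print Job 1: 9→18
Print Job 6: 18→29
Print Job 4: 29→43
Print Job 2: 43→62
Sum = 2+5+9+18+29+43+62 = 168.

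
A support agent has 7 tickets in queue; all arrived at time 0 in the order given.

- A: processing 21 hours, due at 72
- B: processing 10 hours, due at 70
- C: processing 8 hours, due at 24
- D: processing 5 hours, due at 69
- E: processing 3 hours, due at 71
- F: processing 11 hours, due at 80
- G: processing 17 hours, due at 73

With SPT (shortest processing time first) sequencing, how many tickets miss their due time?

SPT (increasing processing time): E D C B F G A.
E: 0→3, due 71, tardiness 0
D: 3→8, due 69, tardiness 0
C: 8→16, due 24, tardiness 0
B: 16→26, due 70, tardiness 0
F: 26→37, due 80, tardiness 0
G: 37→54, due 73, tardiness 0
A: 54→75, due 72, tardiness 3
Late tickets: 1.

1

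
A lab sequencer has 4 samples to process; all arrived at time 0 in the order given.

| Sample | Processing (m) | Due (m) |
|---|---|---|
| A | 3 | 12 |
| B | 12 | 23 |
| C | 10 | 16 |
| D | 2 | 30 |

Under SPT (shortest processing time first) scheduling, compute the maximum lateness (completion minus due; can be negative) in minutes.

SPT (increasing processing time): D A C B.
D: 0→2, due 30, lateness -28
A: 2→5, due 12, lateness -7
C: 5→15, due 16, lateness -1
B: 15→27, due 23, lateness 4
Maximum = 4.

4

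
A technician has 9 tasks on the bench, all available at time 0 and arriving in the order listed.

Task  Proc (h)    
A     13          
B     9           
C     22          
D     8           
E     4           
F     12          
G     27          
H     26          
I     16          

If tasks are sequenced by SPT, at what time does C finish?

SPT (increasing processing time): E D B F A I C H G.
E: 0→4
D: 4→12
B: 12→21
F: 21→33
A: 33→46
I: 46→62
C: 62→84

84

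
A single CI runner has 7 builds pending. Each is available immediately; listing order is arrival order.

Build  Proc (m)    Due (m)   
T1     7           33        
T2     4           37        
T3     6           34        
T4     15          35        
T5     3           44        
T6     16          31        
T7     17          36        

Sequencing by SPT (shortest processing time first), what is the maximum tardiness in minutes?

SPT (increasing processing time): T5 T2 T3 T1 T4 T6 T7.
T5: 0→3, due 44, tardiness 0
T2: 3→7, due 37, tardiness 0
T3: 7→13, due 34, tardiness 0
T1: 13→20, due 33, tardiness 0
T4: 20→35, due 35, tardiness 0
T6: 35→51, due 31, tardiness 20
T7: 51→68, due 36, tardiness 32
Maximum = 32.

32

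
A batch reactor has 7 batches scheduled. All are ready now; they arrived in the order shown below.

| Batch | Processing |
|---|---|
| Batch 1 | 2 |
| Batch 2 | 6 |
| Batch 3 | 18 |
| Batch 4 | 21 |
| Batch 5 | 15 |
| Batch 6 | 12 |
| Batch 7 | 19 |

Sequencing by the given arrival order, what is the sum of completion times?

312

FIFO (arrival order): Batch 1 Batch 2 Batch 3 Batch 4 Batch 5 Batch 6 Batch 7.
Batch 1: 0→2
Batch 2: 2→8
Batch 3: 8→26
Batch 4: 26→47
Batch 5: 47→62
Batch 6: 62→74
Batch 7: 74→93
Sum = 2+8+26+47+62+74+93 = 312.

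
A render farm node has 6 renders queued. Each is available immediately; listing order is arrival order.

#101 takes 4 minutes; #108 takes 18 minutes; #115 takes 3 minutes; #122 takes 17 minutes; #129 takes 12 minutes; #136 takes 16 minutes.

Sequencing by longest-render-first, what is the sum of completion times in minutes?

304

LPT (decreasing processing time): #108 #122 #136 #129 #101 #115.
#108: 0→18
#122: 18→35
#136: 35→51
#129: 51→63
#101: 63→67
#115: 67→70
Sum = 18+35+51+63+67+70 = 304.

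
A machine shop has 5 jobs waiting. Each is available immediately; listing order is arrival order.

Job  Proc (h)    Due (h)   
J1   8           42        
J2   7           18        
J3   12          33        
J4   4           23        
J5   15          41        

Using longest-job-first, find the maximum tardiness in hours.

24

LPT (decreasing processing time): J5 J3 J1 J2 J4.
J5: 0→15, due 41, tardiness 0
J3: 15→27, due 33, tardiness 0
J1: 27→35, due 42, tardiness 0
J2: 35→42, due 18, tardiness 24
J4: 42→46, due 23, tardiness 23
Maximum = 24.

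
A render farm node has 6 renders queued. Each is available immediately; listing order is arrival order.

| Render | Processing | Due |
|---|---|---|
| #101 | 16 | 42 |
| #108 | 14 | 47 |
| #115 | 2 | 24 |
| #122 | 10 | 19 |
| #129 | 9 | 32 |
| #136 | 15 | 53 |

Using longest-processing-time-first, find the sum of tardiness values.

110

LPT (decreasing processing time): #101 #136 #108 #122 #129 #115.
#101: 0→16, due 42, tardiness 0
#136: 16→31, due 53, tardiness 0
#108: 31→45, due 47, tardiness 0
#122: 45→55, due 19, tardiness 36
#129: 55→64, due 32, tardiness 32
#115: 64→66, due 24, tardiness 42
Sum = 0+0+0+36+32+42 = 110.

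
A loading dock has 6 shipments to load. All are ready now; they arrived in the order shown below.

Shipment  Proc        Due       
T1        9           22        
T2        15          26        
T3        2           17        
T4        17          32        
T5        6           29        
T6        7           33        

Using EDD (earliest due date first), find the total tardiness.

43

EDD (increasing due date): T3 T1 T2 T5 T4 T6.
T3: 0→2, due 17, tardiness 0
T1: 2→11, due 22, tardiness 0
T2: 11→26, due 26, tardiness 0
T5: 26→32, due 29, tardiness 3
T4: 32→49, due 32, tardiness 17
T6: 49→56, due 33, tardiness 23
Sum = 0+0+0+3+17+23 = 43.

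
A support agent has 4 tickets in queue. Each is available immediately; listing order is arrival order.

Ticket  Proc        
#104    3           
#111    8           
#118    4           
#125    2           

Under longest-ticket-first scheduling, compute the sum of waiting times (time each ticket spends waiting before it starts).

LPT (decreasing processing time): #111 #118 #104 #125.
#111: waits 0, runs 0→8
#118: waits 8, runs 8→12
#104: waits 12, runs 12→15
#125: waits 15, runs 15→17
Sum = 0+8+12+15 = 35.

35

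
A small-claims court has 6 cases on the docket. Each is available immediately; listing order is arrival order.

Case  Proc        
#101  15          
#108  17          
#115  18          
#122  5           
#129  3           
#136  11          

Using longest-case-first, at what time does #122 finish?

LPT (decreasing processing time): #115 #108 #101 #136 #122 #129.
#115: 0→18
#108: 18→35
#101: 35→50
#136: 50→61
#122: 61→66

66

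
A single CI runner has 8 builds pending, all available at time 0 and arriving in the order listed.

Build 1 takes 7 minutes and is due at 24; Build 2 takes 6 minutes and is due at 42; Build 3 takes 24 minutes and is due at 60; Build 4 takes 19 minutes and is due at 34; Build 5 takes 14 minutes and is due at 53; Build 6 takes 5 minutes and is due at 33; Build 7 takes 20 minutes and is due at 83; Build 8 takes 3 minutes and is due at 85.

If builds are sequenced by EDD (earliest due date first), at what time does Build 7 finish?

EDD (increasing due date): Build 1 Build 6 Build 4 Build 2 Build 5 Build 3 Build 7 Build 8.
Build 1: 0→7
Build 6: 7→12
Build 4: 12→31
Build 2: 31→37
Build 5: 37→51
Build 3: 51→75
Build 7: 75→95

95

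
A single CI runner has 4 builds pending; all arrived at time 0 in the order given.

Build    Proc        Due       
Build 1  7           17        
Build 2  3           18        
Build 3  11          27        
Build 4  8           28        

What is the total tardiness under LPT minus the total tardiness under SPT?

18

LPT (decreasing processing time): Build 3 Build 4 Build 1 Build 2.
Build 3: 0→11, due 27, tardiness 0
Build 4: 11→19, due 28, tardiness 0
Build 1: 19→26, due 17, tardiness 9
Build 2: 26→29, due 18, tardiness 11
Sum = 0+0+9+11 = 20.
SPT (increasing processing time): Build 2 Build 1 Build 4 Build 3.
Build 2: 0→3, due 18, tardiness 0
Build 1: 3→10, due 17, tardiness 0
Build 4: 10→18, due 28, tardiness 0
Build 3: 18→29, due 27, tardiness 2
Sum = 0+0+0+2 = 2.
Difference = 20 − 2 = 18.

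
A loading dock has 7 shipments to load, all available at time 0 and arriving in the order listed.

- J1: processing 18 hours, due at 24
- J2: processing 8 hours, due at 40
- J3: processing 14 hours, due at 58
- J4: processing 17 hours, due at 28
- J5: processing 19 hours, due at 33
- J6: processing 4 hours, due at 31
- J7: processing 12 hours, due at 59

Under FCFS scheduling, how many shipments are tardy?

FIFO (arrival order): J1 J2 J3 J4 J5 J6 J7.
J1: 0→18, due 24, tardiness 0
J2: 18→26, due 40, tardiness 0
J3: 26→40, due 58, tardiness 0
J4: 40→57, due 28, tardiness 29
J5: 57→76, due 33, tardiness 43
J6: 76→80, due 31, tardiness 49
J7: 80→92, due 59, tardiness 33
Late shipments: 4.

4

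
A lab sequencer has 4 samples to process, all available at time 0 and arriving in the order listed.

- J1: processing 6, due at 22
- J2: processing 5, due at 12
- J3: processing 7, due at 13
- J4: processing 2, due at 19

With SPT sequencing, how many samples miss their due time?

SPT (increasing processing time): J4 J2 J1 J3.
J4: 0→2, due 19, tardiness 0
J2: 2→7, due 12, tardiness 0
J1: 7→13, due 22, tardiness 0
J3: 13→20, due 13, tardiness 7
Late samples: 1.

1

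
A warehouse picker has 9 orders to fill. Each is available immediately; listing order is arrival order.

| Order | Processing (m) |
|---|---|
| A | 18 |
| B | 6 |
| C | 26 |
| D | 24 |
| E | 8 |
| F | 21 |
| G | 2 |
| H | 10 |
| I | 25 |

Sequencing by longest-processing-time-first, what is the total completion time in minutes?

896

LPT (decreasing processing time): C I D F A H E B G.
C: 0→26
I: 26→51
D: 51→75
F: 75→96
A: 96→114
H: 114→124
E: 124→132
B: 132→138
G: 138→140
Sum = 26+51+75+96+114+124+132+138+140 = 896.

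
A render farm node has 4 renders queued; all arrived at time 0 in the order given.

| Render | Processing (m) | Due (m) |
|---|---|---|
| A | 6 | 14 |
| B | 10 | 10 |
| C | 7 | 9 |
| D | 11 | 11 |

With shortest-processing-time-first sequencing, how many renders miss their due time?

SPT (increasing processing time): A C B D.
A: 0→6, due 14, tardiness 0
C: 6→13, due 9, tardiness 4
B: 13→23, due 10, tardiness 13
D: 23→34, due 11, tardiness 23
Late renders: 3.

3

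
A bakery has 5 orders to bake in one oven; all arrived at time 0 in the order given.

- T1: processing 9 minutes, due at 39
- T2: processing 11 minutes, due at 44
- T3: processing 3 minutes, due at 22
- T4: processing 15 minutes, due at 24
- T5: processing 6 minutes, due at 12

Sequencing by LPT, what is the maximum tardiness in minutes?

LPT (decreasing processing time): T4 T2 T1 T5 T3.
T4: 0→15, due 24, tardiness 0
T2: 15→26, due 44, tardiness 0
T1: 26→35, due 39, tardiness 0
T5: 35→41, due 12, tardiness 29
T3: 41→44, due 22, tardiness 22
Maximum = 29.

29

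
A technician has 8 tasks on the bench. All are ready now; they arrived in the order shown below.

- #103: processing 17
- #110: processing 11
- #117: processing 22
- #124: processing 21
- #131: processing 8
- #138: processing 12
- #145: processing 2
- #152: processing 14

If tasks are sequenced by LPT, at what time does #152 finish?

74

LPT (decreasing processing time): #117 #124 #103 #152 #138 #110 #131 #145.
#117: 0→22
#124: 22→43
#103: 43→60
#152: 60→74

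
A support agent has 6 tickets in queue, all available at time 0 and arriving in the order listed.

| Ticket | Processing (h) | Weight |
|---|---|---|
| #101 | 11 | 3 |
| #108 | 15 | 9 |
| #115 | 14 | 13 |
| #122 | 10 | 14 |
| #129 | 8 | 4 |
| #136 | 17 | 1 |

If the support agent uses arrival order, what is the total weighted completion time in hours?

FIFO (arrival order): #101 #108 #115 #122 #129 #136.
#101: finishes 11, weight 3, w·C = 33
#108: finishes 26, weight 9, w·C = 234
#115: finishes 40, weight 13, w·C = 520
#122: finishes 50, weight 14, w·C = 700
#129: finishes 58, weight 4, w·C = 232
#136: finishes 75, weight 1, w·C = 75
Sum = 33+234+520+700+232+75 = 1794.

1794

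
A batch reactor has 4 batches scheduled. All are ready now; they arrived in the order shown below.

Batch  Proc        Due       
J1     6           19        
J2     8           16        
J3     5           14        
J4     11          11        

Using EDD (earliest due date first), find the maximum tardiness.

EDD (increasing due date): J4 J3 J2 J1.
J4: 0→11, due 11, tardiness 0
J3: 11→16, due 14, tardiness 2
J2: 16→24, due 16, tardiness 8
J1: 24→30, due 19, tardiness 11
Maximum = 11.

11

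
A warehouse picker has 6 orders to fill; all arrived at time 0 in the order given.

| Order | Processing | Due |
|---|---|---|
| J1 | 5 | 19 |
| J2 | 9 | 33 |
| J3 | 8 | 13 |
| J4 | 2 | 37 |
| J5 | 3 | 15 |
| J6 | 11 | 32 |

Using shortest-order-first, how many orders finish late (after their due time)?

2

SPT (increasing processing time): J4 J5 J1 J3 J2 J6.
J4: 0→2, due 37, tardiness 0
J5: 2→5, due 15, tardiness 0
J1: 5→10, due 19, tardiness 0
J3: 10→18, due 13, tardiness 5
J2: 18→27, due 33, tardiness 0
J6: 27→38, due 32, tardiness 6
Late orders: 2.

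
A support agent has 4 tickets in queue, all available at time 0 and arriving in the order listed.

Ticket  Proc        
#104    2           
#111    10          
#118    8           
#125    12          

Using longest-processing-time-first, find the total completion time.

96

LPT (decreasing processing time): #125 #111 #118 #104.
#125: 0→12
#111: 12→22
#118: 22→30
#104: 30→32
Sum = 12+22+30+32 = 96.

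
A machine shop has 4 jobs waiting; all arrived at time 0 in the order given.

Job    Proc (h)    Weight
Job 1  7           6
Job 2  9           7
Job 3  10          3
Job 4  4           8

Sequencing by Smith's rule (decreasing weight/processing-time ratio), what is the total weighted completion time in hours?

328

WSPT (decreasing weight/processing-time ratio): Job 4 Job 1 Job 2 Job 3.
Job 4: finishes 4, weight 8, w·C = 32
Job 1: finishes 11, weight 6, w·C = 66
Job 2: finishes 20, weight 7, w·C = 140
Job 3: finishes 30, weight 3, w·C = 90
Sum = 32+66+140+90 = 328.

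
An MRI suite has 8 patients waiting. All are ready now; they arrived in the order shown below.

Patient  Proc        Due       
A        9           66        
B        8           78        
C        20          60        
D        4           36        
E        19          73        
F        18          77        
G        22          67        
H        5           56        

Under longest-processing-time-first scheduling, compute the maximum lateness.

69

LPT (decreasing processing time): G C E F A B H D.
G: 0→22, due 67, lateness -45
C: 22→42, due 60, lateness -18
E: 42→61, due 73, lateness -12
F: 61→79, due 77, lateness 2
A: 79→88, due 66, lateness 22
B: 88→96, due 78, lateness 18
H: 96→101, due 56, lateness 45
D: 101→105, due 36, lateness 69
Maximum = 69.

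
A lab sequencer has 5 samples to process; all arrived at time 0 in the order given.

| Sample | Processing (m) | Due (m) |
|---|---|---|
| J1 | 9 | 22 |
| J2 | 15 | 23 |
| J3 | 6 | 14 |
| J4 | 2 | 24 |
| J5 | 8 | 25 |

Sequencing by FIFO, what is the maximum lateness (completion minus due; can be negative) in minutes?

16

FIFO (arrival order): J1 J2 J3 J4 J5.
J1: 0→9, due 22, lateness -13
J2: 9→24, due 23, lateness 1
J3: 24→30, due 14, lateness 16
J4: 30→32, due 24, lateness 8
J5: 32→40, due 25, lateness 15
Maximum = 16.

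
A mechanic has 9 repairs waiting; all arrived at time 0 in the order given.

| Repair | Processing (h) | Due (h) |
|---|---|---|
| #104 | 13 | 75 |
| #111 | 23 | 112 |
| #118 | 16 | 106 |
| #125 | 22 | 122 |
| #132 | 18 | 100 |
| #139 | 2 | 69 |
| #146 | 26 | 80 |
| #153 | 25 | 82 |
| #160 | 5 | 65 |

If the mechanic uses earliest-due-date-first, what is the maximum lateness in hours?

28

EDD (increasing due date): #160 #139 #104 #146 #153 #132 #118 #111 #125.
#160: 0→5, due 65, lateness -60
#139: 5→7, due 69, lateness -62
#104: 7→20, due 75, lateness -55
#146: 20→46, due 80, lateness -34
#153: 46→71, due 82, lateness -11
#132: 71→89, due 100, lateness -11
#118: 89→105, due 106, lateness -1
#111: 105→128, due 112, lateness 16
#125: 128→150, due 122, lateness 28
Maximum = 28.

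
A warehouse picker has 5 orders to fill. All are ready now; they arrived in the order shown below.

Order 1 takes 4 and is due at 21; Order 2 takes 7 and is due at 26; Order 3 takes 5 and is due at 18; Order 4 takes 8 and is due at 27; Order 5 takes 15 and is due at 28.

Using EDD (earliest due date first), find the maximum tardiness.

11

EDD (increasing due date): Order 3 Order 1 Order 2 Order 4 Order 5.
Order 3: 0→5, due 18, tardiness 0
Order 1: 5→9, due 21, tardiness 0
Order 2: 9→16, due 26, tardiness 0
Order 4: 16→24, due 27, tardiness 0
Order 5: 24→39, due 28, tardiness 11
Maximum = 11.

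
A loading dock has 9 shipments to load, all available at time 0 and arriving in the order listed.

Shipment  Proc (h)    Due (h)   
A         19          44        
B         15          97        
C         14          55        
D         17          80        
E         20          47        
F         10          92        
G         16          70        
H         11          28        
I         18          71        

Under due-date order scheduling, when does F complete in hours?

125

EDD (increasing due date): H A E C G I D F B.
H: 0→11
A: 11→30
E: 30→50
C: 50→64
G: 64→80
I: 80→98
D: 98→115
F: 115→125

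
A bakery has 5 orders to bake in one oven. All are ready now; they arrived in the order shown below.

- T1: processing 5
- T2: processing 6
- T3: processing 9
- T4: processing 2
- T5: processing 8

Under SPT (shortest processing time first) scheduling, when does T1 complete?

7

SPT (increasing processing time): T4 T1 T2 T5 T3.
T4: 0→2
T1: 2→7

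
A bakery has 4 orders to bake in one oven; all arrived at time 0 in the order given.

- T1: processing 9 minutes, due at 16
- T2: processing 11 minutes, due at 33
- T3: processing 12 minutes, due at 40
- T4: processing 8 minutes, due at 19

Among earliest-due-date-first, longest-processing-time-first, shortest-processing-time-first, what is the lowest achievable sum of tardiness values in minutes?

0

EDD (increasing due date): T1 T4 T2 T3.
T1: 0→9, due 16, tardiness 0
T4: 9→17, due 19, tardiness 0
T2: 17→28, due 33, tardiness 0
T3: 28→40, due 40, tardiness 0
Sum = 0+0+0+0 = 0.
LPT (decreasing processing time): T3 T2 T1 T4.
T3: 0→12, due 40, tardiness 0
T2: 12→23, due 33, tardiness 0
T1: 23→32, due 16, tardiness 16
T4: 32→40, due 19, tardiness 21
Sum = 0+0+16+21 = 37.
SPT (increasing processing time): T4 T1 T2 T3.
T4: 0→8, due 19, tardiness 0
T1: 8→17, due 16, tardiness 1
T2: 17→28, due 33, tardiness 0
T3: 28→40, due 40, tardiness 0
Sum = 0+1+0+0 = 1.
EDD 0, LPT 37, SPT 1 → minimum 0.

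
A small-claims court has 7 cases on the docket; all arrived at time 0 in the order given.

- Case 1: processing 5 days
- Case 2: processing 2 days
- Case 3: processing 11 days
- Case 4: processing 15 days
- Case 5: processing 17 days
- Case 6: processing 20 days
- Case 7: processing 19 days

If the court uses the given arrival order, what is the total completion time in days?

272

FIFO (arrival order): Case 1 Case 2 Case 3 Case 4 Case 5 Case 6 Case 7.
Case 1: 0→5
Case 2: 5→7
Case 3: 7→18
Case 4: 18→33
Case 5: 33→50
Case 6: 50→70
Case 7: 70→89
Sum = 5+7+18+33+50+70+89 = 272.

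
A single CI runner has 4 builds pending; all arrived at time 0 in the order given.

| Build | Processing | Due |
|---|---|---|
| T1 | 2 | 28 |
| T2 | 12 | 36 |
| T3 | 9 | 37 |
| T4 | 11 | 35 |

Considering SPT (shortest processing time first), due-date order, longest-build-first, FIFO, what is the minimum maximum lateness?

SPT (increasing processing time): T1 T3 T4 T2.
T1: 0→2, due 28, lateness -26
T3: 2→11, due 37, lateness -26
T4: 11→22, due 35, lateness -13
T2: 22→34, due 36, lateness -2
Maximum = -2.
EDD (increasing due date): T1 T4 T2 T3.
T1: 0→2, due 28, lateness -26
T4: 2→13, due 35, lateness -22
T2: 13→25, due 36, lateness -11
T3: 25→34, due 37, lateness -3
Maximum = -3.
LPT (decreasing processing time): T2 T4 T3 T1.
T2: 0→12, due 36, lateness -24
T4: 12→23, due 35, lateness -12
T3: 23→32, due 37, lateness -5
T1: 32→34, due 28, lateness 6
Maximum = 6.
FIFO (arrival order): T1 T2 T3 T4.
T1: 0→2, due 28, lateness -26
T2: 2→14, due 36, lateness -22
T3: 14→23, due 37, lateness -14
T4: 23→34, due 35, lateness -1
Maximum = -1.
SPT -2, EDD -3, LPT 6, FIFO -1 → minimum -3.

-3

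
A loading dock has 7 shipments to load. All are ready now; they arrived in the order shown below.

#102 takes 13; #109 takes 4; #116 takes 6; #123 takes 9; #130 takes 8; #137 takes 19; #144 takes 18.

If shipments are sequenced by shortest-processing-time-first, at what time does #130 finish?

18

SPT (increasing processing time): #109 #116 #130 #123 #102 #144 #137.
#109: 0→4
#116: 4→10
#130: 10→18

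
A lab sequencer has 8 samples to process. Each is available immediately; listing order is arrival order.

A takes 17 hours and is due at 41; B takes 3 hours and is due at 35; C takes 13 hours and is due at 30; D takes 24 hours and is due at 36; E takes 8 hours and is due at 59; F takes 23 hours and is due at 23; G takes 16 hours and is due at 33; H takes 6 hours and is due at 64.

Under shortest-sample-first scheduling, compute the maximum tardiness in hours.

74

SPT (increasing processing time): B H E C G A F D.
B: 0→3, due 35, tardiness 0
H: 3→9, due 64, tardiness 0
E: 9→17, due 59, tardiness 0
C: 17→30, due 30, tardiness 0
G: 30→46, due 33, tardiness 13
A: 46→63, due 41, tardiness 22
F: 63→86, due 23, tardiness 63
D: 86→110, due 36, tardiness 74
Maximum = 74.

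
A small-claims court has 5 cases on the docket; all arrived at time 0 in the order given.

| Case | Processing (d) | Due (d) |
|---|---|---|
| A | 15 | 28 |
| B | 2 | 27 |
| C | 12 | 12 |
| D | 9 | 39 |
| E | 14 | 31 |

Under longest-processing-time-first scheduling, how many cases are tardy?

3

LPT (decreasing processing time): A E C D B.
A: 0→15, due 28, tardiness 0
E: 15→29, due 31, tardiness 0
C: 29→41, due 12, tardiness 29
D: 41→50, due 39, tardiness 11
B: 50→52, due 27, tardiness 25
Late cases: 3.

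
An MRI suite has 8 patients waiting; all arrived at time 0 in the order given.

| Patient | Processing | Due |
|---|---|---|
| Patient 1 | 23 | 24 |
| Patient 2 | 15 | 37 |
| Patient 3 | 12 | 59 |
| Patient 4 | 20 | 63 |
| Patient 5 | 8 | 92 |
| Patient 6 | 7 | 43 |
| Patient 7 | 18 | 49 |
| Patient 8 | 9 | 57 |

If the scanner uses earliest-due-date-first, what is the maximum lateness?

41

EDD (increasing due date): Patient 1 Patient 2 Patient 6 Patient 7 Patient 8 Patient 3 Patient 4 Patient 5.
Patient 1: 0→23, due 24, lateness -1
Patient 2: 23→38, due 37, lateness 1
Patient 6: 38→45, due 43, lateness 2
Patient 7: 45→63, due 49, lateness 14
Patient 8: 63→72, due 57, lateness 15
Patient 3: 72→84, due 59, lateness 25
Patient 4: 84→104, due 63, lateness 41
Patient 5: 104→112, due 92, lateness 20
Maximum = 41.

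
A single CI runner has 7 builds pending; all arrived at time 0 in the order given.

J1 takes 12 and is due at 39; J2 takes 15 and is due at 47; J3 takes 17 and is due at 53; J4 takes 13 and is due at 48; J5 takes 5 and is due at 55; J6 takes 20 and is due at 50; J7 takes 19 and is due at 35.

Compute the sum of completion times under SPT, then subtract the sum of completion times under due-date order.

SPT (increasing processing time): J5 J1 J4 J2 J3 J7 J6.
J5: 0→5
J1: 5→17
J4: 17→30
J2: 30→45
J3: 45→62
J7: 62→81
J6: 81→101
Sum = 5+17+30+45+62+81+101 = 341.
EDD (increasing due date): J7 J1 J2 J4 J6 J3 J5.
J7: 0→19
J1: 19→31
J2: 31→46
J4: 46→59
J6: 59→79
J3: 79→96
J5: 96→101
Sum = 19+31+46+59+79+96+101 = 431.
Difference = 341 − 431 = -90.

-90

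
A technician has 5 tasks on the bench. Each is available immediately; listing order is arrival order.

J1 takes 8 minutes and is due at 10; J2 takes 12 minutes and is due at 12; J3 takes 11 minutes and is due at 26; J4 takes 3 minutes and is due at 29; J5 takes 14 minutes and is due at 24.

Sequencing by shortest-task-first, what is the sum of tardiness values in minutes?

SPT (increasing processing time): J4 J1 J3 J2 J5.
J4: 0→3, due 29, tardiness 0
J1: 3→11, due 10, tardiness 1
J3: 11→22, due 26, tardiness 0
J2: 22→34, due 12, tardiness 22
J5: 34→48, due 24, tardiness 24
Sum = 0+1+0+22+24 = 47.

47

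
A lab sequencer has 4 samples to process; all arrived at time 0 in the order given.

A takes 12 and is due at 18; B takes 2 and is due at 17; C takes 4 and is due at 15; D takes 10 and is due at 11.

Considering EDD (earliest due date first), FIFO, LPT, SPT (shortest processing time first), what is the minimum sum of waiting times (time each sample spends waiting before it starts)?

EDD (increasing due date): D C B A.
D: waits 0, runs 0→10
C: waits 10, runs 10→14
B: waits 14, runs 14→16
A: waits 16, runs 16→28
Sum = 0+10+14+16 = 40.
FIFO (arrival order): A B C D.
A: waits 0, runs 0→12
B: waits 12, runs 12→14
C: waits 14, runs 14→18
D: waits 18, runs 18→28
Sum = 0+12+14+18 = 44.
LPT (decreasing processing time): A D C B.
A: waits 0, runs 0→12
D: waits 12, runs 12→22
C: waits 22, runs 22→26
B: waits 26, runs 26→28
Sum = 0+12+22+26 = 60.
SPT (increasing processing time): B C D A.
B: waits 0, runs 0→2
C: waits 2, runs 2→6
D: waits 6, runs 6→16
A: waits 16, runs 16→28
Sum = 0+2+6+16 = 24.
EDD 40, FIFO 44, LPT 60, SPT 24 → minimum 24.

24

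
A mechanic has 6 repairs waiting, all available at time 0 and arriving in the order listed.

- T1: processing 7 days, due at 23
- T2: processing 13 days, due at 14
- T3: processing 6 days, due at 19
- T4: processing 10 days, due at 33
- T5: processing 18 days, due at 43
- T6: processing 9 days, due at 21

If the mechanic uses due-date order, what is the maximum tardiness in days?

20

EDD (increasing due date): T2 T3 T6 T1 T4 T5.
T2: 0→13, due 14, tardiness 0
T3: 13→19, due 19, tardiness 0
T6: 19→28, due 21, tardiness 7
T1: 28→35, due 23, tardiness 12
T4: 35→45, due 33, tardiness 12
T5: 45→63, due 43, tardiness 20
Maximum = 20.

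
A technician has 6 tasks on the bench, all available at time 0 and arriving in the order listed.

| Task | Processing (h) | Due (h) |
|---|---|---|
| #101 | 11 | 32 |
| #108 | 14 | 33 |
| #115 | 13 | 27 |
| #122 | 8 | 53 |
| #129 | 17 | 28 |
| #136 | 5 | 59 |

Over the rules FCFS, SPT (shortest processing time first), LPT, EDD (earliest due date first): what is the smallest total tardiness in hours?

FIFO (arrival order): #101 #108 #115 #122 #129 #136.
#101: 0→11, due 32, tardiness 0
#108: 11→25, due 33, tardiness 0
#115: 25→38, due 27, tardiness 11
#122: 38→46, due 53, tardiness 0
#129: 46→63, due 28, tardiness 35
#136: 63→68, due 59, tardiness 9
Sum = 0+0+11+0+35+9 = 55.
SPT (increasing processing time): #136 #122 #101 #115 #108 #129.
#136: 0→5, due 59, tardiness 0
#122: 5→13, due 53, tardiness 0
#101: 13→24, due 32, tardiness 0
#115: 24→37, due 27, tardiness 10
#108: 37→51, due 33, tardiness 18
#129: 51→68, due 28, tardiness 40
Sum = 0+0+0+10+18+40 = 68.
LPT (decreasing processing time): #129 #108 #115 #101 #122 #136.
#129: 0→17, due 28, tardiness 0
#108: 17→31, due 33, tardiness 0
#115: 31→44, due 27, tardiness 17
#101: 44→55, due 32, tardiness 23
#122: 55→63, due 53, tardiness 10
#136: 63→68, due 59, tardiness 9
Sum = 0+0+17+23+10+9 = 59.
EDD (increasing due date): #115 #129 #101 #108 #122 #136.
#115: 0→13, due 27, tardiness 0
#129: 13→30, due 28, tardiness 2
#101: 30→41, due 32, tardiness 9
#108: 41→55, due 33, tardiness 22
#122: 55→63, due 53, tardiness 10
#136: 63→68, due 59, tardiness 9
Sum = 0+2+9+22+10+9 = 52.
FIFO 55, SPT 68, LPT 59, EDD 52 → minimum 52.

52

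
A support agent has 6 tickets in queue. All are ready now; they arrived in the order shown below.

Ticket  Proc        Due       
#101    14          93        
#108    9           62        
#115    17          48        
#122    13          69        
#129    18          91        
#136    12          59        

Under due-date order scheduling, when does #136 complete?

29

EDD (increasing due date): #115 #136 #108 #122 #129 #101.
#115: 0→17
#136: 17→29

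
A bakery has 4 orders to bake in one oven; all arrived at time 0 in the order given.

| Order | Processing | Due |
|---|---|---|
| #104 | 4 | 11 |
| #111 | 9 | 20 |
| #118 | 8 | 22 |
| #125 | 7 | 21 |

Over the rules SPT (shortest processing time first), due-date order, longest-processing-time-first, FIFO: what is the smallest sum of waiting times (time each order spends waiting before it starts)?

34

SPT (increasing processing time): #104 #125 #118 #111.
#104: waits 0, runs 0→4
#125: waits 4, runs 4→11
#118: waits 11, runs 11→19
#111: waits 19, runs 19→28
Sum = 0+4+11+19 = 34.
EDD (increasing due date): #104 #111 #125 #118.
#104: waits 0, runs 0→4
#111: waits 4, runs 4→13
#125: waits 13, runs 13→20
#118: waits 20, runs 20→28
Sum = 0+4+13+20 = 37.
LPT (decreasing processing time): #111 #118 #125 #104.
#111: waits 0, runs 0→9
#118: waits 9, runs 9→17
#125: waits 17, runs 17→24
#104: waits 24, runs 24→28
Sum = 0+9+17+24 = 50.
FIFO (arrival order): #104 #111 #118 #125.
#104: waits 0, runs 0→4
#111: waits 4, runs 4→13
#118: waits 13, runs 13→21
#125: waits 21, runs 21→28
Sum = 0+4+13+21 = 38.
SPT 34, EDD 37, LPT 50, FIFO 38 → minimum 34.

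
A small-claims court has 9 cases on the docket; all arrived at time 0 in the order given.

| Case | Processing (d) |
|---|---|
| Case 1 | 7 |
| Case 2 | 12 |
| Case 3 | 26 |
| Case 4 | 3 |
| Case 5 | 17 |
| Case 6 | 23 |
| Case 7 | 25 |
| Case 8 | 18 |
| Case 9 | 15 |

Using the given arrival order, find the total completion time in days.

FIFO (arrival order): Case 1 Case 2 Case 3 Case 4 Case 5 Case 6 Case 7 Case 8 Case 9.
Case 1: 0→7
Case 2: 7→19
Case 3: 19→45
Case 4: 45→48
Case 5: 48→65
Case 6: 65→88
Case 7: 88→113
Case 8: 113→131
Case 9: 131→146
Sum = 7+19+45+48+65+88+113+131+146 = 662.

662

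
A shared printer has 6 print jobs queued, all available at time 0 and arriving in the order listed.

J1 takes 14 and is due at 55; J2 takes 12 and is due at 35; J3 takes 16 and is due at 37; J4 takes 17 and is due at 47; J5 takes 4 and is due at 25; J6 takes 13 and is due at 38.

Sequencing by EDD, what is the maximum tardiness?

EDD (increasing due date): J5 J2 J3 J6 J4 J1.
J5: 0→4, due 25, tardiness 0
J2: 4→16, due 35, tardiness 0
J3: 16→32, due 37, tardiness 0
J6: 32→45, due 38, tardiness 7
J4: 45→62, due 47, tardiness 15
J1: 62→76, due 55, tardiness 21
Maximum = 21.

21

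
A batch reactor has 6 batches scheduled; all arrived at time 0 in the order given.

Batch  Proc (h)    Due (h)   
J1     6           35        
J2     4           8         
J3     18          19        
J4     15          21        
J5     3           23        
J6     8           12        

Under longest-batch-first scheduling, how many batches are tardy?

5

LPT (decreasing processing time): J3 J4 J6 J1 J2 J5.
J3: 0→18, due 19, tardiness 0
J4: 18→33, due 21, tardiness 12
J6: 33→41, due 12, tardiness 29
J1: 41→47, due 35, tardiness 12
J2: 47→51, due 8, tardiness 43
J5: 51→54, due 23, tardiness 31
Late batches: 5.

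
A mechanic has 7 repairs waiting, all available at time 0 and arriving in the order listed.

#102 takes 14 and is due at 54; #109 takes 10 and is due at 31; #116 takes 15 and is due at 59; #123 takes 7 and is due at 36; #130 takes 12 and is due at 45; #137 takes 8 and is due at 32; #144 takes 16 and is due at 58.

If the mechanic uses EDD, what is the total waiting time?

208

EDD (increasing due date): #109 #137 #123 #130 #102 #144 #116.
#109: waits 0, runs 0→10
#137: waits 10, runs 10→18
#123: waits 18, runs 18→25
#130: waits 25, runs 25→37
#102: waits 37, runs 37→51
#144: waits 51, runs 51→67
#116: waits 67, runs 67→82
Sum = 0+10+18+25+37+51+67 = 208.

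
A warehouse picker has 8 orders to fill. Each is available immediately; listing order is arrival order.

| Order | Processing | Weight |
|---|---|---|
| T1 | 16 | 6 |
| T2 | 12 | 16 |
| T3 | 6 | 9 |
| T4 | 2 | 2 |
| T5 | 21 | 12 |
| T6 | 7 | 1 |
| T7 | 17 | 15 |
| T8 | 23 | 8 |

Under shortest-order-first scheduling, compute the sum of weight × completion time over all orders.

3485

SPT (increasing processing time): T4 T3 T6 T2 T1 T7 T5 T8.
T4: finishes 2, weight 2, w·C = 4
T3: finishes 8, weight 9, w·C = 72
T6: finishes 15, weight 1, w·C = 15
T2: finishes 27, weight 16, w·C = 432
T1: finishes 43, weight 6, w·C = 258
T7: finishes 60, weight 15, w·C = 900
T5: finishes 81, weight 12, w·C = 972
T8: finishes 104, weight 8, w·C = 832
Sum = 4+72+15+432+258+900+972+832 = 3485.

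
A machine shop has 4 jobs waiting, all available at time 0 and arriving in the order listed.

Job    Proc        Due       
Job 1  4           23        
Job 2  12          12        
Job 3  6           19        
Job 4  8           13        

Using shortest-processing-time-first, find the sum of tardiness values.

23

SPT (increasing processing time): Job 1 Job 3 Job 4 Job 2.
Job 1: 0→4, due 23, tardiness 0
Job 3: 4→10, due 19, tardiness 0
Job 4: 10→18, due 13, tardiness 5
Job 2: 18→30, due 12, tardiness 18
Sum = 0+0+5+18 = 23.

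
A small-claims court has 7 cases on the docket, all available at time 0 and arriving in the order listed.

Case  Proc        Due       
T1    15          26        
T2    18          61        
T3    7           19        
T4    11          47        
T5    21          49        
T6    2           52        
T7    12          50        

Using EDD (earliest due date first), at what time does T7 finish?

EDD (increasing due date): T3 T1 T4 T5 T7 T6 T2.
T3: 0→7
T1: 7→22
T4: 22→33
T5: 33→54
T7: 54→66

66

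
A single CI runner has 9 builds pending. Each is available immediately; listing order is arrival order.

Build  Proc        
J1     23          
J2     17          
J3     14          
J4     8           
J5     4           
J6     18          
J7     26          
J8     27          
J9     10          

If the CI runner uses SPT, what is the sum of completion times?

559

SPT (increasing processing time): J5 J4 J9 J3 J2 J6 J1 J7 J8.
J5: 0→4
J4: 4→12
J9: 12→22
J3: 22→36
J2: 36→53
J6: 53→71
J1: 71→94
J7: 94→120
J8: 120→147
Sum = 4+12+22+36+53+71+94+120+147 = 559.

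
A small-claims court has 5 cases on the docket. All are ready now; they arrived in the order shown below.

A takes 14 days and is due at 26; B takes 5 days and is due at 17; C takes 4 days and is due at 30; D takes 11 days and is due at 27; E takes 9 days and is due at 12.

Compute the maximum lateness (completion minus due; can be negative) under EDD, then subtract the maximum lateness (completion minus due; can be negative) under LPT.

-9

EDD (increasing due date): E B A D C.
E: 0→9, due 12, lateness -3
B: 9→14, due 17, lateness -3
A: 14→28, due 26, lateness 2
D: 28→39, due 27, lateness 12
C: 39→43, due 30, lateness 13
Maximum = 13.
LPT (decreasing processing time): A D E B C.
A: 0→14, due 26, lateness -12
D: 14→25, due 27, lateness -2
E: 25→34, due 12, lateness 22
B: 34→39, due 17, lateness 22
C: 39→43, due 30, lateness 13
Maximum = 22.
Difference = 13 − 22 = -9.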